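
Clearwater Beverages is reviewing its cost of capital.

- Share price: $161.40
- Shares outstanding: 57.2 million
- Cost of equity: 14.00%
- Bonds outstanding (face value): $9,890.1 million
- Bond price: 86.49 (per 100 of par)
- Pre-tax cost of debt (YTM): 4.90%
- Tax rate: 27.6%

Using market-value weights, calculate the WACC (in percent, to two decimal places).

Market value of equity E = 161.4 × 57.2m = 9232.08m. Market value of debt D = 9890.1m × 86.49/100 = 8553.94749m.
Total capital V = 9232.08 + 8553.94749 = 17786.02749.
Equity: weight = 9232.08/17786.02749 = 0.5191; cost = 14%.
Bonds outstanding: weight = 8553.94749/17786.02749 = 0.4809; after-tax cost = 4.9% × (1 − 27.6%) = 3.5476%.
WACC = 0.5191 × 14.0000% + 0.4809 × 3.5476% = 8.9731%.

8.97%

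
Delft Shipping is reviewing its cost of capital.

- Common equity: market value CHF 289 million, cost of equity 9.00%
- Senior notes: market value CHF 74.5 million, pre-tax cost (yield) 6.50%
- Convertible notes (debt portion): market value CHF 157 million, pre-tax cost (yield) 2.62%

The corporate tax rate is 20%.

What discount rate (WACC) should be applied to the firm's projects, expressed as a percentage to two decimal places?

Total capital V = 289 + 74.5 + 157 = 520.5.
Equity: weight = 289/520.5 = 0.5552; cost = 9%.
Senior notes: weight = 74.5/520.5 = 0.1431; after-tax cost = 6.5% × (1 − 20%) = 5.2000%.
Convertible notes (debt portion): weight = 157/520.5 = 0.3016; after-tax cost = 2.62% × (1 − 20%) = 2.0960%.
WACC = 0.5552 × 9.0000% + 0.1431 × 5.2000% + 0.3016 × 2.0960% = 6.3736%.

6.37%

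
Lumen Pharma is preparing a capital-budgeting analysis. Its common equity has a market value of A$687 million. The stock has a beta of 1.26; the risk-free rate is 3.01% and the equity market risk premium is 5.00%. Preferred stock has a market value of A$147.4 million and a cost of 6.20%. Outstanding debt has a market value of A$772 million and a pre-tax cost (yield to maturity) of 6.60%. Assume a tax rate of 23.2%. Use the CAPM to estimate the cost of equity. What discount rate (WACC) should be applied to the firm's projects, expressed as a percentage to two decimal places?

Cost of equity via CAPM: Re = 3.01% + 1.26 × 5.0% = 9.3100%.
Total capital V = 687 + 147.4 + 772 = 1606.4.
Equity: weight = 687/1606.4 = 0.4277; cost = 9.31%.
Preferred: weight = 147.4/1606.4 = 0.0918; cost = 6.2%.
Debt: weight = 772/1606.4 = 0.4806; after-tax cost = 6.6% × (1 − 23.2%) = 5.0688%.
WACC = 0.4277 × 9.3100% + 0.0918 × 6.2000% + 0.4806 × 5.0688% = 6.9864%.

6.99%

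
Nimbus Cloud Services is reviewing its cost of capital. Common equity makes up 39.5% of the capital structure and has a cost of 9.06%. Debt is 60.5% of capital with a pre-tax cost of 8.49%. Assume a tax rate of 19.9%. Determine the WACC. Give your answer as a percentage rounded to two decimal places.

After-tax cost of debt = 8.49% × (1 − 19.9%) = 6.8005%.
WACC = 0.395 × 9.0600% + 0.605 × 6.8005% = 7.6930%.

7.69%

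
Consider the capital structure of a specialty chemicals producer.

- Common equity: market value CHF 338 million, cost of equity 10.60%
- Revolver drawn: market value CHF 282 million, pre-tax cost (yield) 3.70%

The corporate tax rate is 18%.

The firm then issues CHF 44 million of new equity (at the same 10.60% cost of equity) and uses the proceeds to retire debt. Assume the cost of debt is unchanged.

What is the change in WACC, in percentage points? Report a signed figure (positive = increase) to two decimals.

+0.54 pp

Current WACC:
Total capital V = 338 + 282 = 620.
Equity: weight = 338/620 = 0.5452; cost = 10.6%.
Revolver drawn: weight = 282/620 = 0.4548; after-tax cost = 3.7% × (1 − 18%) = 3.0340%.
WACC = 0.5452 × 10.6000% + 0.4548 × 3.0340% = 7.1587%.
After the change:
Total capital V = 382 + 238 = 620.
Equity: weight = 382/620 = 0.6161; cost = 10.6%.
Revolver drawn: weight = 238/620 = 0.3839; after-tax cost = 3.7% × (1 − 18%) = 3.0340%.
WACC = 0.6161 × 10.6000% + 0.3839 × 3.0340% = 7.6956%.
Change in WACC = 7.6956% − 7.1587% = 0.5369 pp.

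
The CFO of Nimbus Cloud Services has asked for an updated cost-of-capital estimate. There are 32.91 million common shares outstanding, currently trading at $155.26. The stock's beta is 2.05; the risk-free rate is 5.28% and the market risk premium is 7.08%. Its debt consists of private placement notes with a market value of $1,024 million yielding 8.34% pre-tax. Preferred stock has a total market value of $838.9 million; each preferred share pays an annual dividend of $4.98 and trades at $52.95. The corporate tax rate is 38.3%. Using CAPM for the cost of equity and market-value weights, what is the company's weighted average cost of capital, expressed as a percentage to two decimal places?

Cost of equity via CAPM: Re = 5.28% + 2.05 × 7.08% = 19.7940%.
Cost of preferred: Rp = 4.98 / 52.95 = 9.4051%.
Market value of equity E = 155.26 × 32.91m = 5109.6066m.
Total capital V = 5109.6066 + 838.9 + 1024 = 6972.5066.
Equity: weight = 5109.6066/6972.5066 = 0.7328; cost = 19.794%.
Preferred: weight = 838.9/6972.5066 = 0.1203; cost = 9.4051%.
Private placement notes: weight = 1024/6972.5066 = 0.1469; after-tax cost = 8.34% × (1 − 38.3%) = 5.1458%.
WACC = 0.7328 × 19.7940% + 0.1203 × 9.4051% + 0.1469 × 5.1458% = 16.3928%.

16.39%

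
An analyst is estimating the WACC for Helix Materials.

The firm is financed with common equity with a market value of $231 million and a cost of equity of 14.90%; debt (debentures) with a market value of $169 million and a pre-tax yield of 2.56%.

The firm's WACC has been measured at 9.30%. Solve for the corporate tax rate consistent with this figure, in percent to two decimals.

Total capital V = 231 + 169 = 400.
Equity weight = 231/400 = 0.5775.
Debentures weight = 169/400 = 0.4225.
Equity contribution = 0.5775 × 14.9% = 8.6048%.
Debt contribution must be 9.3% − 8.6048% = 0.6952%.
0.4225 × 2.56% × (1 − T) = 0.6952%  ⇒  (1 − T) = 0.6428.
T = 35.7202%.

35.72%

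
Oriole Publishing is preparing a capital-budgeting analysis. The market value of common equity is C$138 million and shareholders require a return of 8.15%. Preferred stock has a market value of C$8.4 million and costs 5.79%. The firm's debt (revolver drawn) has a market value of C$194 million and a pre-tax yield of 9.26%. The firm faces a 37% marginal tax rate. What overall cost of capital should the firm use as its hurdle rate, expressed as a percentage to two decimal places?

6.77%

Total capital V = 138 + 8.4 + 194 = 340.4.
Equity: weight = 138/340.4 = 0.4054; cost = 8.15%.
Preferred: weight = 8.4/340.4 = 0.0247; cost = 5.79%.
Revolver drawn: weight = 194/340.4 = 0.5699; after-tax cost = 9.26% × (1 − 37%) = 5.8338%.
WACC = 0.4054 × 8.1500% + 0.0247 × 5.7900% + 0.5699 × 5.8338% = 6.7717%.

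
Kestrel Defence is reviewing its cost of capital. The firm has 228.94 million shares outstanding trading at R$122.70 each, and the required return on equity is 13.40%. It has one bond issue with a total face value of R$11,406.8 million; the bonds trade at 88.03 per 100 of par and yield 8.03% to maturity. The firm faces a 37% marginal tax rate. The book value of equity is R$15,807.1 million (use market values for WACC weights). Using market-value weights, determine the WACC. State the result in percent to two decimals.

Market value of equity E = 122.7 × 228.94m = 28090.938m. Market value of debt D = 11406.8m × 88.03/100 = 10041.40604m.
Total capital V = 28090.938 + 10041.40604 = 38132.34404.
Equity: weight = 28090.938/38132.34404 = 0.7367; cost = 13.4%.
Bonds outstanding: weight = 10041.40604/38132.34404 = 0.2633; after-tax cost = 8.03% × (1 − 37%) = 5.0589%.
WACC = 0.7367 × 13.4000% + 0.2633 × 5.0589% = 11.2035%.

11.20%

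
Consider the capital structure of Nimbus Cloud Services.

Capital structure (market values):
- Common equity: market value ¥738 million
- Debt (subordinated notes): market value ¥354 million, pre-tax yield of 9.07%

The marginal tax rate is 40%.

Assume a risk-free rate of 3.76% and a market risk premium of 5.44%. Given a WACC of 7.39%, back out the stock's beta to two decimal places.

0.84

Total capital V = 738 + 354 = 1092.
Equity weight = 738/1092 = 0.6758.
Subordinated notes weight = 354/1092 = 0.3242.
Debt contribution = 0.3242 × 9.07% × (1 − 40%) = 1.7642%.
Required equity contribution = 7.39% − 1.7642% = 5.6258%  ⇒  Re = 8.3244%.
CAPM: 8.3244% = 3.76% + β × 5.44%  ⇒  β = 0.8390.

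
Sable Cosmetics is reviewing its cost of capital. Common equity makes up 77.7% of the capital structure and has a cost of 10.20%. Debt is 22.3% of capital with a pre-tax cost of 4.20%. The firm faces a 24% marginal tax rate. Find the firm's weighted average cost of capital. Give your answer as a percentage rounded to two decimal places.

After-tax cost of debt = 4.2% × (1 − 24%) = 3.1920%.
WACC = 0.777 × 10.2000% + 0.223 × 3.1920% = 8.6372%.

8.64%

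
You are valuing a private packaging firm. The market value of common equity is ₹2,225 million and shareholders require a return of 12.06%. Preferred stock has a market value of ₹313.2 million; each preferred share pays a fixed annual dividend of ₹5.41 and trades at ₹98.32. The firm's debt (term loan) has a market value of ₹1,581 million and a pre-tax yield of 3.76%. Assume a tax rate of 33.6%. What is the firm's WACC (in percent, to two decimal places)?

7.89%

Cost of preferred: Rp = 5.41 / 98.32 = 5.5024%.
Total capital V = 2225 + 313.2 + 1581 = 4119.2.
Equity: weight = 2225/4119.2 = 0.5402; cost = 12.06%.
Preferred: weight = 313.2/4119.2 = 0.0760; cost = 5.5024%.
Term loan: weight = 1581/4119.2 = 0.3838; after-tax cost = 3.76% × (1 − 33.6%) = 2.4966%.
WACC = 0.5402 × 12.0600% + 0.0760 × 5.5024% + 0.3838 × 2.4966% = 7.8909%.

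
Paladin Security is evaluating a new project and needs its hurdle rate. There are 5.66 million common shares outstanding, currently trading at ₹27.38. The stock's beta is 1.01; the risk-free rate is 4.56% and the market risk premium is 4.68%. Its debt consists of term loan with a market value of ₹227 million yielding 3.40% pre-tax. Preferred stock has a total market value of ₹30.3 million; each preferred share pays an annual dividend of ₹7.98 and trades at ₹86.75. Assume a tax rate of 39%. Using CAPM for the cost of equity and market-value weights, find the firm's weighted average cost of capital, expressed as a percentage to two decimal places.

Cost of equity via CAPM: Re = 4.56% + 1.01 × 4.68% = 9.2868%.
Cost of preferred: Rp = 7.98 / 86.75 = 9.1988%.
Market value of equity E = 27.38 × 5.66m = 154.9708m.
Total capital V = 154.9708 + 30.3 + 227 = 412.2708.
Equity: weight = 154.9708/412.2708 = 0.3759; cost = 9.2868%.
Preferred: weight = 30.3/412.2708 = 0.0735; cost = 9.1988%.
Term loan: weight = 227/412.2708 = 0.5506; after-tax cost = 3.4% × (1 − 39%) = 2.0740%.
WACC = 0.3759 × 9.2868% + 0.0735 × 9.1988% + 0.5506 × 2.0740% = 5.3089%.

5.31%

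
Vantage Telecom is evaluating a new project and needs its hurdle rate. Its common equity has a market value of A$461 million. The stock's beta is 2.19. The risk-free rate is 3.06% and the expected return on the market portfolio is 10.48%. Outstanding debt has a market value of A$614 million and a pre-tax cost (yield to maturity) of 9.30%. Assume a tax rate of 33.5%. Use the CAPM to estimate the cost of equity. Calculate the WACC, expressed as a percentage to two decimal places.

Market risk premium = 10.48% − 3.06% = 7.42%.
Cost of equity via CAPM: Re = 3.06% + 2.19 × 7.42% = 19.3098%.
Total capital V = 461 + 614 = 1075.
Equity: weight = 461/1075 = 0.4288; cost = 19.3098%.
Debt: weight = 614/1075 = 0.5712; after-tax cost = 9.3% × (1 − 33.5%) = 6.1845%.
WACC = 0.4288 × 19.3098% + 0.5712 × 6.1845% = 11.8131%.

11.81%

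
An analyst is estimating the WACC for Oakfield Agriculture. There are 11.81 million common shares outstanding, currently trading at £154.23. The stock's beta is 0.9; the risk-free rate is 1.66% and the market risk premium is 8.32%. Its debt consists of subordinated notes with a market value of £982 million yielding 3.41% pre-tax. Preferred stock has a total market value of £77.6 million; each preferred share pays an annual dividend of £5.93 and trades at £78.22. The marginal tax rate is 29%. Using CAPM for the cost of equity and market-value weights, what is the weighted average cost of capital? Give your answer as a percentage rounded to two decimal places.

Cost of equity via CAPM: Re = 1.66% + 0.9 × 8.32% = 9.1480%.
Cost of preferred: Rp = 5.93 / 78.22 = 7.5812%.
Market value of equity E = 154.23 × 11.81m = 1821.4563m.
Total capital V = 1821.4563 + 77.6 + 982 = 2881.0563.
Equity: weight = 1821.4563/2881.0563 = 0.6322; cost = 9.148%.
Preferred: weight = 77.6/2881.0563 = 0.0269; cost = 7.5812%.
Subordinated notes: weight = 982/2881.0563 = 0.3408; after-tax cost = 3.41% × (1 − 29%) = 2.4211%.
WACC = 0.6322 × 9.1480% + 0.0269 × 7.5812% + 0.3408 × 2.4211% = 6.8130%.

6.81%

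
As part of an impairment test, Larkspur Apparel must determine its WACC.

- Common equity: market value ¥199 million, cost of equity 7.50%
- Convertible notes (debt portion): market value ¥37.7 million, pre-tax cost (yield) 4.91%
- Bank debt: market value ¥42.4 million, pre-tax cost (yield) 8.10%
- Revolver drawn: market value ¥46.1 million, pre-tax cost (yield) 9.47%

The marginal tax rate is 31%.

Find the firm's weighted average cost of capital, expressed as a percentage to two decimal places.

6.64%

Total capital V = 199 + 37.7 + 42.4 + 46.1 = 325.2.
Equity: weight = 199/325.2 = 0.6119; cost = 7.5%.
Convertible notes (debt portion): weight = 37.7/325.2 = 0.1159; after-tax cost = 4.91% × (1 − 31%) = 3.3879%.
Bank debt: weight = 42.4/325.2 = 0.1304; after-tax cost = 8.1% × (1 − 31%) = 5.5890%.
Revolver drawn: weight = 46.1/325.2 = 0.1418; after-tax cost = 9.47% × (1 − 31%) = 6.5343%.
WACC = 0.6119 × 7.5000% + 0.1159 × 3.3879% + 0.1304 × 5.5890% + 0.1418 × 6.5343% = 6.6372%.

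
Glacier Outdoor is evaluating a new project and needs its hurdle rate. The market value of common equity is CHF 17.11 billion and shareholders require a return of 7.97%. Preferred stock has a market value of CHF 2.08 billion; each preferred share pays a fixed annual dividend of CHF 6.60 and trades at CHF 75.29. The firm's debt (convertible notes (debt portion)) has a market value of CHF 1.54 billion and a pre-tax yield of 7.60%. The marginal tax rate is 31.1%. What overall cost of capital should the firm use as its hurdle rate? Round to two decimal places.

7.85%

Cost of preferred: Rp = 6.6 / 75.29 = 8.7661%.
Total capital V = 17.11 + 2.08 + 1.54 = 20.73.
Equity: weight = 17.11/20.73 = 0.8254; cost = 7.97%.
Preferred: weight = 2.08/20.73 = 0.1003; cost = 8.7661%.
Convertible notes (debt portion): weight = 1.54/20.73 = 0.0743; after-tax cost = 7.6% × (1 − 31.1%) = 5.2364%.
WACC = 0.8254 × 7.9700% + 0.1003 × 8.7661% + 0.0743 × 5.2364% = 7.8468%.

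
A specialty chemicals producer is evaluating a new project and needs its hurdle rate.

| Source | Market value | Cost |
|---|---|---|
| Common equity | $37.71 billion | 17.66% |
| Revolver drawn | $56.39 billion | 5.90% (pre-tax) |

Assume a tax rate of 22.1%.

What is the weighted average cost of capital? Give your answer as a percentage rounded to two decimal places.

9.83%

Total capital V = 37.71 + 56.39 = 94.1.
Equity: weight = 37.71/94.1 = 0.4007; cost = 17.66%.
Revolver drawn: weight = 56.39/94.1 = 0.5993; after-tax cost = 5.9% × (1 − 22.1%) = 4.5961%.
WACC = 0.4007 × 17.6600% + 0.5993 × 4.5961% = 9.8314%.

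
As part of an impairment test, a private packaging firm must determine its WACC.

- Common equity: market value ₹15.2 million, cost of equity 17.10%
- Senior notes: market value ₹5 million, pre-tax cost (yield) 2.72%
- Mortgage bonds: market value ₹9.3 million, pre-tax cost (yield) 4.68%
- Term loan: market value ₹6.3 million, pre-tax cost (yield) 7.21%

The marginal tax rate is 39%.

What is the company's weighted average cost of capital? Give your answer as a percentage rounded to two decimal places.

Total capital V = 15.2 + 5 + 9.3 + 6.3 = 35.8.
Equity: weight = 15.2/35.8 = 0.4246; cost = 17.1%.
Senior notes: weight = 5/35.8 = 0.1397; after-tax cost = 2.72% × (1 − 39%) = 1.6592%.
Mortgage bonds: weight = 9.3/35.8 = 0.2598; after-tax cost = 4.68% × (1 − 39%) = 2.8548%.
Term loan: weight = 6.3/35.8 = 0.1760; after-tax cost = 7.21% × (1 − 39%) = 4.3981%.
WACC = 0.4246 × 17.1000% + 0.1397 × 1.6592% + 0.2598 × 2.8548% + 0.1760 × 4.3981% = 9.0076%.

9.01%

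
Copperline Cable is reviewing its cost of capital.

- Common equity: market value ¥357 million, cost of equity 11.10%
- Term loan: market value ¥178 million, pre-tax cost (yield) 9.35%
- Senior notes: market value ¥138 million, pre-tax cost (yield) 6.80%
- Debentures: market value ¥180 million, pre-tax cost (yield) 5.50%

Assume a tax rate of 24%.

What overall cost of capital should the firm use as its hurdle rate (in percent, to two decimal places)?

7.85%

Total capital V = 357 + 178 + 138 + 180 = 853.
Equity: weight = 357/853 = 0.4185; cost = 11.1%.
Term loan: weight = 178/853 = 0.2087; after-tax cost = 9.35% × (1 − 24%) = 7.1060%.
Senior notes: weight = 138/853 = 0.1618; after-tax cost = 6.8% × (1 − 24%) = 5.1680%.
Debentures: weight = 180/853 = 0.2110; after-tax cost = 5.5% × (1 − 24%) = 4.1800%.
WACC = 0.4185 × 11.1000% + 0.2087 × 7.1060% + 0.1618 × 5.1680% + 0.2110 × 4.1800% = 7.8466%.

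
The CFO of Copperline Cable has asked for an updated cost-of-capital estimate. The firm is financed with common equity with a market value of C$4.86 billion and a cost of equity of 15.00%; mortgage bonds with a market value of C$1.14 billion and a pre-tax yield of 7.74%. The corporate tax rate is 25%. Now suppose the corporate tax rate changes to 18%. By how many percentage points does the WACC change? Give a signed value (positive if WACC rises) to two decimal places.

Current WACC:
Total capital V = 4.86 + 1.14 = 6.
Equity: weight = 4.86/6 = 0.8100; cost = 15%.
Mortgage bonds: weight = 1.14/6 = 0.1900; after-tax cost = 7.74% × (1 − 25%) = 5.8050%.
WACC = 0.8100 × 15.0000% + 0.1900 × 5.8050% = 13.2530%.
After the change:
Total capital V = 4.86 + 1.14 = 6.
Equity: weight = 4.86/6 = 0.8100; cost = 15%.
Mortgage bonds: weight = 1.14/6 = 0.1900; after-tax cost = 7.74% × (1 − 18%) = 6.3468%.
WACC = 0.8100 × 15.0000% + 0.1900 × 6.3468% = 13.3559%.
Change in WACC = 13.3559% − 13.2530% = 0.1029 pp.

+0.10 pp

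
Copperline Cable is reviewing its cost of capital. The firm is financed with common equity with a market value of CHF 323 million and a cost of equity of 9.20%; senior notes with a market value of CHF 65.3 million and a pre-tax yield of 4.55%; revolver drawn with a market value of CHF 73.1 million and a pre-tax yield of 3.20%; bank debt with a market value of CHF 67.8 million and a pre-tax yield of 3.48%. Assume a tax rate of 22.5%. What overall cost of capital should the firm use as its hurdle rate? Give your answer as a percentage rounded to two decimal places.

Total capital V = 323 + 65.3 + 73.1 + 67.8 = 529.2.
Equity: weight = 323/529.2 = 0.6104; cost = 9.2%.
Senior notes: weight = 65.3/529.2 = 0.1234; after-tax cost = 4.55% × (1 − 22.5%) = 3.5263%.
Revolver drawn: weight = 73.1/529.2 = 0.1381; after-tax cost = 3.2% × (1 − 22.5%) = 2.4800%.
Bank debt: weight = 67.8/529.2 = 0.1281; after-tax cost = 3.48% × (1 − 22.5%) = 2.6970%.
WACC = 0.6104 × 9.2000% + 0.1234 × 3.5263% + 0.1381 × 2.4800% + 0.1281 × 2.6970% = 6.7385%.

6.74%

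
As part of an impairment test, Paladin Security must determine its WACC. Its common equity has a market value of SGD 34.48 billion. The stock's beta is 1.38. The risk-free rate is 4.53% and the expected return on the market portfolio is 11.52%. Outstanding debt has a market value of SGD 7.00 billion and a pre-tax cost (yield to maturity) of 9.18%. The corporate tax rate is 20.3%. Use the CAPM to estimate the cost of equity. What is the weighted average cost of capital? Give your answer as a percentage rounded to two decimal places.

Market risk premium = 11.52% − 4.53% = 6.99%.
Cost of equity via CAPM: Re = 4.53% + 1.38 × 6.99% = 14.1762%.
Total capital V = 34.48 + 7 = 41.48.
Equity: weight = 34.48/41.48 = 0.8312; cost = 14.1762%.
Debt: weight = 7/41.48 = 0.1688; after-tax cost = 9.18% × (1 − 20.3%) = 7.3165%.
WACC = 0.8312 × 14.1762% + 0.1688 × 7.3165% = 13.0186%.

13.02%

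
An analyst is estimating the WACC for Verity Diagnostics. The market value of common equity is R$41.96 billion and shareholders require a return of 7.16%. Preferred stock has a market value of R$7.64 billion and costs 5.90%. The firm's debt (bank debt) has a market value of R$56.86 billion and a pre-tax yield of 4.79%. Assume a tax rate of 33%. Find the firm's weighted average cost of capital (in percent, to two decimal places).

4.96%

Total capital V = 41.96 + 7.64 + 56.86 = 106.46.
Equity: weight = 41.96/106.46 = 0.3941; cost = 7.16%.
Preferred: weight = 7.64/106.46 = 0.0718; cost = 5.9%.
Bank debt: weight = 56.86/106.46 = 0.5341; after-tax cost = 4.79% × (1 − 33%) = 3.2093%.
WACC = 0.3941 × 7.1600% + 0.0718 × 5.9000% + 0.5341 × 3.2093% = 4.9595%.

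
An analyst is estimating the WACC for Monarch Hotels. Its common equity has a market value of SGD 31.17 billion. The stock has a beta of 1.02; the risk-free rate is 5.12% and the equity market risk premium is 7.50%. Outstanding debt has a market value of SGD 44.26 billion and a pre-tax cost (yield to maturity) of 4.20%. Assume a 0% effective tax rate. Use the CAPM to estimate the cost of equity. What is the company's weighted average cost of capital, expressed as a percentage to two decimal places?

Cost of equity via CAPM: Re = 5.12% + 1.02 × 7.5% = 12.7700%.
Total capital V = 31.17 + 44.26 = 75.43.
Equity: weight = 31.17/75.43 = 0.4132; cost = 12.77%.
Debt: weight = 44.26/75.43 = 0.5868; after-tax cost = 4.2% × (1 − 0%) = 4.2000%.
WACC = 0.4132 × 12.7700% + 0.5868 × 4.2000% = 7.7414%.

7.74%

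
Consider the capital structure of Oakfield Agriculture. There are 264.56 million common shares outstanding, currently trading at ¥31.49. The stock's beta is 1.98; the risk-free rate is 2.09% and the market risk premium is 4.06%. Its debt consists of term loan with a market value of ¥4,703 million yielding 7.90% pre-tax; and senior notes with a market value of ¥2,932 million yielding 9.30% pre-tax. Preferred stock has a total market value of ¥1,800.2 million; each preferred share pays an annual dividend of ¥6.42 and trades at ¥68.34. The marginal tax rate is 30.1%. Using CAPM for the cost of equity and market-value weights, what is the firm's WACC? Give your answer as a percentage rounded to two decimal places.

8.24%

Cost of equity via CAPM: Re = 2.09% + 1.98 × 4.06% = 10.1288%.
Cost of preferred: Rp = 6.42 / 68.34 = 9.3942%.
Market value of equity E = 31.49 × 264.56m = 8330.9944m.
Total capital V = 8330.9944 + 1800.2 + 4703 + 2932 = 17766.1944.
Equity: weight = 8330.9944/17766.1944 = 0.4689; cost = 10.1288%.
Preferred: weight = 1800.2/17766.1944 = 0.1013; cost = 9.3942%.
Term loan: weight = 4703/17766.1944 = 0.2647; after-tax cost = 7.9% × (1 − 30.1%) = 5.5221%.
Senior notes: weight = 2932/17766.1944 = 0.1650; after-tax cost = 9.3% × (1 − 30.1%) = 6.5007%.
WACC = 0.4689 × 10.1288% + 0.1013 × 9.3942% + 0.2647 × 5.5221% + 0.1650 × 6.5007% = 8.2361%.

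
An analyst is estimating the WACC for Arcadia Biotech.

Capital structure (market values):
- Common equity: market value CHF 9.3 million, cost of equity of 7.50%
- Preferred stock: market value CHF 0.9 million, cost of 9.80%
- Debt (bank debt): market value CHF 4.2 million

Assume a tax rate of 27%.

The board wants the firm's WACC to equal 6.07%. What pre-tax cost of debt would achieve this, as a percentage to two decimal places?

Total capital V = 9.3 + 0.9 + 4.2 = 14.4.
Equity weight = 9.3/14.4 = 0.6458.
Preferred weight = 0.9/14.4 = 0.0625.
Bank debt weight = 4.2/14.4 = 0.2917.
Equity contribution = 0.6458 × 7.5% = 4.8438%.
Preferred contribution = 0.0625 × 9.8% = 0.6125%.
Remaining for debt = 6.07% − 5.4562% = 0.6138%.
Rd × (1 − 27%) × 0.2917 = 0.6138%  ⇒  Rd = 2.8826%.

2.88%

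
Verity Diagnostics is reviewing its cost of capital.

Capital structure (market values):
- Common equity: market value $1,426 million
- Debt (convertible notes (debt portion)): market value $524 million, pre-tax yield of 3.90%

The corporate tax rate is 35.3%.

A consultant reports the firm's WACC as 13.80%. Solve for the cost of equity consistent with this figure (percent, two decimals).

Total capital V = 1426 + 524 = 1950.
Equity weight = 1426/1950 = 0.7313.
Convertible notes (debt portion) weight = 524/1950 = 0.2687.
Debt contribution = 0.2687 × 3.9% × (1 − 35.3%) = 0.6781%.
Required equity contribution = 13.8% − 0.6781% = 13.1219%.
Re = 13.1219% / 0.7313 = 17.9438%.

17.94%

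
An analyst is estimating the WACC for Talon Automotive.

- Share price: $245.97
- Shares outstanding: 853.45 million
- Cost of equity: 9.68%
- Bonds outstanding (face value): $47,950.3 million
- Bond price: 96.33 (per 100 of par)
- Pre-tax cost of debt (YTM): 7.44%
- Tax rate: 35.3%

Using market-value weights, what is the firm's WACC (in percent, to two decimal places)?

Market value of equity E = 245.97 × 853.45m = 209923.0965m. Market value of debt D = 47950.3m × 96.33/100 = 46190.52399m.
Total capital V = 209923.0965 + 46190.52399 = 256113.62049.
Equity: weight = 209923.0965/256113.62049 = 0.8196; cost = 9.68%.
Bonds outstanding: weight = 46190.52399/256113.62049 = 0.1804; after-tax cost = 7.44% × (1 − 35.3%) = 4.8137%.
WACC = 0.8196 × 9.6800% + 0.1804 × 4.8137% = 8.8024%.

8.80%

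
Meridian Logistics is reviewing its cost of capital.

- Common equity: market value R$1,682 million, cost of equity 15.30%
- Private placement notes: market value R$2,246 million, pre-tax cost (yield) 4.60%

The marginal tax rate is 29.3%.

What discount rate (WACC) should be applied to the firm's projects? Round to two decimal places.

Total capital V = 1682 + 2246 = 3928.
Equity: weight = 1682/3928 = 0.4282; cost = 15.3%.
Private placement notes: weight = 2246/3928 = 0.5718; after-tax cost = 4.6% × (1 − 29.3%) = 3.2522%.
WACC = 0.4282 × 15.3000% + 0.5718 × 3.2522% = 8.4112%.

8.41%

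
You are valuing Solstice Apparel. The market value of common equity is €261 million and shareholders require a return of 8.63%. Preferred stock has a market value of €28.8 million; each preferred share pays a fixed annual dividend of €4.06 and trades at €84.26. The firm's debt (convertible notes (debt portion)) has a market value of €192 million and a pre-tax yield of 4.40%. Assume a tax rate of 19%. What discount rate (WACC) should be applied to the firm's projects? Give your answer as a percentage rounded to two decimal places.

6.38%

Cost of preferred: Rp = 4.06 / 84.26 = 4.8184%.
Total capital V = 261 + 28.8 + 192 = 481.8.
Equity: weight = 261/481.8 = 0.5417; cost = 8.63%.
Preferred: weight = 28.8/481.8 = 0.0598; cost = 4.8184%.
Convertible notes (debt portion): weight = 192/481.8 = 0.3985; after-tax cost = 4.4% × (1 − 19%) = 3.5640%.
WACC = 0.5417 × 8.6300% + 0.0598 × 4.8184% + 0.3985 × 3.5640% = 6.3833%.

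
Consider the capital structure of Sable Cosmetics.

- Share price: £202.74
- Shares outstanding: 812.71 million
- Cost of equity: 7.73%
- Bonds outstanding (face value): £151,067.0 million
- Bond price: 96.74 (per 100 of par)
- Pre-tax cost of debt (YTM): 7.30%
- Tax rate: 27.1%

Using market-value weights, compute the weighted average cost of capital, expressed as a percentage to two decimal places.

Market value of equity E = 202.74 × 812.71m = 164768.8254m. Market value of debt D = 151067m × 96.74/100 = 146142.2158m.
Total capital V = 164768.8254 + 146142.2158 = 310911.0412.
Equity: weight = 164768.8254/310911.0412 = 0.5300; cost = 7.73%.
Bonds outstanding: weight = 146142.2158/310911.0412 = 0.4700; after-tax cost = 7.3% × (1 − 27.1%) = 5.3217%.
WACC = 0.5300 × 7.7300% + 0.4700 × 5.3217% = 6.5980%.

6.60%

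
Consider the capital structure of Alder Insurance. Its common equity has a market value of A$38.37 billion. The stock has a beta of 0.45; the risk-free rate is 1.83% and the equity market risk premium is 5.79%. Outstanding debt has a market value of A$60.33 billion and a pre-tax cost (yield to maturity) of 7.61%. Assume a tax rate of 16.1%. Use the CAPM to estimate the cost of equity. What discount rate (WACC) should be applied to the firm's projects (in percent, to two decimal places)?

5.63%

Cost of equity via CAPM: Re = 1.83% + 0.45 × 5.79% = 4.4355%.
Total capital V = 38.37 + 60.33 = 98.7.
Equity: weight = 38.37/98.7 = 0.3888; cost = 4.4355%.
Debt: weight = 60.33/98.7 = 0.6112; after-tax cost = 7.61% × (1 − 16.1%) = 6.3848%.
WACC = 0.3888 × 4.4355% + 0.6112 × 6.3848% = 5.6270%.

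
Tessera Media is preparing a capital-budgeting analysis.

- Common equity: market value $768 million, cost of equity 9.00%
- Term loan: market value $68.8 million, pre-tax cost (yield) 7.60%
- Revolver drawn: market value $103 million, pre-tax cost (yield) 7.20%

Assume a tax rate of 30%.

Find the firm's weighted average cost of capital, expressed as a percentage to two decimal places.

8.30%

Total capital V = 768 + 68.8 + 103 = 939.8.
Equity: weight = 768/939.8 = 0.8172; cost = 9%.
Term loan: weight = 68.8/939.8 = 0.0732; after-tax cost = 7.6% × (1 − 30%) = 5.3200%.
Revolver drawn: weight = 103/939.8 = 0.1096; after-tax cost = 7.2% × (1 − 30%) = 5.0400%.
WACC = 0.8172 × 9.0000% + 0.0732 × 5.3200% + 0.1096 × 5.0400% = 8.2966%.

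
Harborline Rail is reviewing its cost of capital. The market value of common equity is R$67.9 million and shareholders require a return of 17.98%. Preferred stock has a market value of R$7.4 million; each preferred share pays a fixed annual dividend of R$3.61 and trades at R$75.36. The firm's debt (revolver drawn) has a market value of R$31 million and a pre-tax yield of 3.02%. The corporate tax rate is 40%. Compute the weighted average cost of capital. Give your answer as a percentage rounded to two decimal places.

Cost of preferred: Rp = 3.61 / 75.36 = 4.7903%.
Total capital V = 67.9 + 7.4 + 31 = 106.3.
Equity: weight = 67.9/106.3 = 0.6388; cost = 17.98%.
Preferred: weight = 7.4/106.3 = 0.0696; cost = 4.7903%.
Revolver drawn: weight = 31/106.3 = 0.2916; after-tax cost = 3.02% × (1 − 40%) = 1.8120%.
WACC = 0.6388 × 17.9800% + 0.0696 × 4.7903% + 0.2916 × 1.8120% = 12.3468%.

12.35%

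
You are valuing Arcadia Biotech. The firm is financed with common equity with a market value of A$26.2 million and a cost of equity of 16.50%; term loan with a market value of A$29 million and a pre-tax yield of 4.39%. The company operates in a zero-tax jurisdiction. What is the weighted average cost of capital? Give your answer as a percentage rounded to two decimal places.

Total capital V = 26.2 + 29 = 55.2.
Equity: weight = 26.2/55.2 = 0.4746; cost = 16.5%.
Term loan: weight = 29/55.2 = 0.5254; after-tax cost = 4.39% × (1 − 0%) = 4.3900%.
WACC = 0.4746 × 16.5000% + 0.5254 × 4.3900% = 10.1379%.

10.14%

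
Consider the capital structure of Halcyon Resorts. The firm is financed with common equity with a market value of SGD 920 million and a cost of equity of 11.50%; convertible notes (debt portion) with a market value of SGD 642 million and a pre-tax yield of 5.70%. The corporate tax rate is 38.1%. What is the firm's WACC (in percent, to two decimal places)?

8.22%

Total capital V = 920 + 642 = 1562.
Equity: weight = 920/1562 = 0.5890; cost = 11.5%.
Convertible notes (debt portion): weight = 642/1562 = 0.4110; after-tax cost = 5.7% × (1 − 38.1%) = 3.5283%.
WACC = 0.5890 × 11.5000% + 0.4110 × 3.5283% = 8.2235%.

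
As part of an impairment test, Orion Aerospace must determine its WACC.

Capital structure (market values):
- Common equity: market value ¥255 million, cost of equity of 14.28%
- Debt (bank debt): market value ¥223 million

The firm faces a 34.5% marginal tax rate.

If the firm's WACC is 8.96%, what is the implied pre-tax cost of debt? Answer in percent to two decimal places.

4.39%

Total capital V = 255 + 223 = 478.
Equity weight = 255/478 = 0.5335.
Bank debt weight = 223/478 = 0.4665.
Equity contribution = 0.5335 × 14.28% = 7.6180%.
Remaining for debt = 8.96% − 7.6180% = 1.3420%.
Rd × (1 − 34.5%) × 0.4665 = 1.3420%  ⇒  Rd = 4.3917%.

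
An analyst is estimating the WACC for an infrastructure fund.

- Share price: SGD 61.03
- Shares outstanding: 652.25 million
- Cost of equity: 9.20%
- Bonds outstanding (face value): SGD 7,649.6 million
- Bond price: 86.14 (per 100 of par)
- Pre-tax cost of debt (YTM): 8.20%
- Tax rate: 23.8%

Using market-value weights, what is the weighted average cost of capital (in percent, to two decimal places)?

8.78%

Market value of equity E = 61.03 × 652.25m = 39806.8175m. Market value of debt D = 7649.6m × 86.14/100 = 6589.36544m.
Total capital V = 39806.8175 + 6589.36544 = 46396.18294.
Equity: weight = 39806.8175/46396.18294 = 0.8580; cost = 9.2%.
Bonds outstanding: weight = 6589.36544/46396.18294 = 0.1420; after-tax cost = 8.2% × (1 − 23.8%) = 6.2484%.
WACC = 0.8580 × 9.2000% + 0.1420 × 6.2484% = 8.7808%.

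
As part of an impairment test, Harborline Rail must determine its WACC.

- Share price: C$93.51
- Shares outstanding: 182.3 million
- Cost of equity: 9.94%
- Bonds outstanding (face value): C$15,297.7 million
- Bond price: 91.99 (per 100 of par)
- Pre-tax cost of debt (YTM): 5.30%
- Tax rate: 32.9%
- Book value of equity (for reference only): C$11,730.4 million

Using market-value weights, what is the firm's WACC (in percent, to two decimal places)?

7.05%

Market value of equity E = 93.51 × 182.3m = 17046.873m. Market value of debt D = 15297.7m × 91.99/100 = 14072.35423m.
Total capital V = 17046.873 + 14072.35423 = 31119.22723.
Equity: weight = 17046.873/31119.22723 = 0.5478; cost = 9.94%.
Bonds outstanding: weight = 14072.35423/31119.22723 = 0.4522; after-tax cost = 5.3% × (1 − 32.9%) = 3.5563%.
WACC = 0.5478 × 9.9400% + 0.4522 × 3.5563% = 7.0532%.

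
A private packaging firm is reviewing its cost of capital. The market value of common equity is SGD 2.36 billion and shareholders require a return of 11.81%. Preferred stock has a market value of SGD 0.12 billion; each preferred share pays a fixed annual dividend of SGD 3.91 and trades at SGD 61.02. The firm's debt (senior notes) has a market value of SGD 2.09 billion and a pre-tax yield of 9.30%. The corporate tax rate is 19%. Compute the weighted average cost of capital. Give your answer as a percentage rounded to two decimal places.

Cost of preferred: Rp = 3.91 / 61.02 = 6.4077%.
Total capital V = 2.36 + 0.12 + 2.09 = 4.57.
Equity: weight = 2.36/4.57 = 0.5164; cost = 11.81%.
Preferred: weight = 0.12/4.57 = 0.0263; cost = 6.4077%.
Senior notes: weight = 2.09/4.57 = 0.4573; after-tax cost = 9.3% × (1 − 19%) = 7.5330%.
WACC = 0.5164 × 11.8100% + 0.0263 × 6.4077% + 0.4573 × 7.5330% = 9.7121%.

9.71%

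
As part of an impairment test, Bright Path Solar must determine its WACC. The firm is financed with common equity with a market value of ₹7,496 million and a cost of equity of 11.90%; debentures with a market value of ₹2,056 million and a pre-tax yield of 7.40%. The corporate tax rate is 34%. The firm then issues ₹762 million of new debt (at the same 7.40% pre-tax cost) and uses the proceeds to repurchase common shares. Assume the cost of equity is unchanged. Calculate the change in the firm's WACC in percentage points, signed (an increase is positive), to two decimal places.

-0.56 pp

Current WACC:
Total capital V = 7496 + 2056 = 9552.
Equity: weight = 7496/9552 = 0.7848; cost = 11.9%.
Debentures: weight = 2056/9552 = 0.2152; after-tax cost = 7.4% × (1 − 34%) = 4.8840%.
WACC = 0.7848 × 11.9000% + 0.2152 × 4.8840% = 10.3899%.
After the change:
Total capital V = 6734 + 2818 = 9552.
Equity: weight = 6734/9552 = 0.7050; cost = 11.9%.
Debentures: weight = 2818/9552 = 0.2950; after-tax cost = 7.4% × (1 − 34%) = 4.8840%.
WACC = 0.7050 × 11.9000% + 0.2950 × 4.8840% = 9.8302%.
Change in WACC = 9.8302% − 10.3899% = -0.5597 pp.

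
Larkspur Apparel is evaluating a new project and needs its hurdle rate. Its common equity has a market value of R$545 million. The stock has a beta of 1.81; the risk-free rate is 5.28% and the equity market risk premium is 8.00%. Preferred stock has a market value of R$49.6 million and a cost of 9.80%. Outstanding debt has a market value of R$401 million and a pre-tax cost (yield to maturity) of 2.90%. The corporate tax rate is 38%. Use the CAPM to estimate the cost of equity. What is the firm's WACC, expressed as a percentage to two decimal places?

Cost of equity via CAPM: Re = 5.28% + 1.81 × 8.0% = 19.7600%.
Total capital V = 545 + 49.6 + 401 = 995.6.
Equity: weight = 545/995.6 = 0.5474; cost = 19.76%.
Preferred: weight = 49.6/995.6 = 0.0498; cost = 9.8%.
Debt: weight = 401/995.6 = 0.4028; after-tax cost = 2.9% × (1 − 38%) = 1.7980%.
WACC = 0.5474 × 19.7600% + 0.0498 × 9.8000% + 0.4028 × 1.7980% = 12.0292%.

12.03%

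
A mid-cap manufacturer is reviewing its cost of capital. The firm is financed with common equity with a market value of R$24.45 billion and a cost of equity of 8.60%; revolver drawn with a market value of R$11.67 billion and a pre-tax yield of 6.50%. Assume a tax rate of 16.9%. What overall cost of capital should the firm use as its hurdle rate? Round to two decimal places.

Total capital V = 24.45 + 11.67 = 36.12.
Equity: weight = 24.45/36.12 = 0.6769; cost = 8.6%.
Revolver drawn: weight = 11.67/36.12 = 0.3231; after-tax cost = 6.5% × (1 − 16.9%) = 5.4015%.
WACC = 0.6769 × 8.6000% + 0.3231 × 5.4015% = 7.5666%.

7.57%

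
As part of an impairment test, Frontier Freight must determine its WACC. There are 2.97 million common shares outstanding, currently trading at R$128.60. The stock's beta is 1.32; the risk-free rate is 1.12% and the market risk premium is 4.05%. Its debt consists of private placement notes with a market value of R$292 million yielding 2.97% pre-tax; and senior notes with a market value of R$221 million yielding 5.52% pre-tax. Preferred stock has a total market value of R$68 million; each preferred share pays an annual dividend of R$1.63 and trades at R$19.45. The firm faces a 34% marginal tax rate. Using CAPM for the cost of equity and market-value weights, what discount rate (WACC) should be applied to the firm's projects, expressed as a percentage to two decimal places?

4.59%

Cost of equity via CAPM: Re = 1.12% + 1.32 × 4.05% = 6.4660%.
Cost of preferred: Rp = 1.63 / 19.45 = 8.3805%.
Market value of equity E = 128.6 × 2.97m = 381.942m.
Total capital V = 381.942 + 68 + 292 + 221 = 962.942.
Equity: weight = 381.942/962.942 = 0.3966; cost = 6.466%.
Preferred: weight = 68/962.942 = 0.0706; cost = 8.3805%.
Private placement notes: weight = 292/962.942 = 0.3032; after-tax cost = 2.97% × (1 − 34%) = 1.9602%.
Senior notes: weight = 221/962.942 = 0.2295; after-tax cost = 5.52% × (1 − 34%) = 3.6432%.
WACC = 0.3966 × 6.4660% + 0.0706 × 8.3805% + 0.3032 × 1.9602% + 0.2295 × 3.6432% = 4.5870%.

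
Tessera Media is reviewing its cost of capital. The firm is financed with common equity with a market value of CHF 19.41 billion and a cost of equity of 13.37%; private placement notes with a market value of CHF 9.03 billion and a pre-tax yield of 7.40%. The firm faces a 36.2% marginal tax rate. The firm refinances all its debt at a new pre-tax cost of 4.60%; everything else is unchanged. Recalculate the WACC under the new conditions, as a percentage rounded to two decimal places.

10.06%

After the change:
Total capital V = 19.41 + 9.03 = 28.44.
Equity: weight = 19.41/28.44 = 0.6825; cost = 13.37%.
Private placement notes: weight = 9.03/28.44 = 0.3175; after-tax cost = 4.6% × (1 − 36.2%) = 2.9348%.
WACC = 0.6825 × 13.3700% + 0.3175 × 2.9348% = 10.0567%.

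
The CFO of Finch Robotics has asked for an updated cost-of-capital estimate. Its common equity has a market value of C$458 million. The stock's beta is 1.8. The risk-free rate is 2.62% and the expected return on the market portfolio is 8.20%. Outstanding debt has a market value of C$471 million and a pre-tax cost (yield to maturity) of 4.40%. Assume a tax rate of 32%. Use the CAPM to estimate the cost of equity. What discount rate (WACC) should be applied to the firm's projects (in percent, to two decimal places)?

7.76%

Market risk premium = 8.2% − 2.62% = 5.58%.
Cost of equity via CAPM: Re = 2.62% + 1.8 × 5.58% = 12.6640%.
Total capital V = 458 + 471 = 929.
Equity: weight = 458/929 = 0.4930; cost = 12.664%.
Debt: weight = 471/929 = 0.5070; after-tax cost = 4.4% × (1 − 32%) = 2.9920%.
WACC = 0.4930 × 12.6640% + 0.5070 × 2.9920% = 7.7603%.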